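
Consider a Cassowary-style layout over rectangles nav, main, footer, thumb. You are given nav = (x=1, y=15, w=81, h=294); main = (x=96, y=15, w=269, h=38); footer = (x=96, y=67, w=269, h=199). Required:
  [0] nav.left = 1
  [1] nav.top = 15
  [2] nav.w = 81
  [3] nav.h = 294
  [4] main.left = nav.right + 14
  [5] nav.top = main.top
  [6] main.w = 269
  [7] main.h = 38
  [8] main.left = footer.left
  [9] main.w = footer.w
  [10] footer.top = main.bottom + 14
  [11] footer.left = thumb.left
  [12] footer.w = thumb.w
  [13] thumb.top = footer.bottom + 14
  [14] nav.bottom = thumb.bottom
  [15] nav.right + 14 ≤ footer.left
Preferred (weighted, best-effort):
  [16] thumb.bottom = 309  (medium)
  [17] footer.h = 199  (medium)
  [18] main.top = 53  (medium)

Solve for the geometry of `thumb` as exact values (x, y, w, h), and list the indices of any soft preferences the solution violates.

thumb = (x=96, y=280, w=269, h=29)
violated soft preferences: 18

1. thumb.x = 96  [footer.left = thumb.left]
2. thumb.w = 269  [footer.w = thumb.w]
3. thumb.y = 280  [thumb.top = footer.bottom + 14]
4. thumb.h = 29  [nav.bottom = thumb.bottom]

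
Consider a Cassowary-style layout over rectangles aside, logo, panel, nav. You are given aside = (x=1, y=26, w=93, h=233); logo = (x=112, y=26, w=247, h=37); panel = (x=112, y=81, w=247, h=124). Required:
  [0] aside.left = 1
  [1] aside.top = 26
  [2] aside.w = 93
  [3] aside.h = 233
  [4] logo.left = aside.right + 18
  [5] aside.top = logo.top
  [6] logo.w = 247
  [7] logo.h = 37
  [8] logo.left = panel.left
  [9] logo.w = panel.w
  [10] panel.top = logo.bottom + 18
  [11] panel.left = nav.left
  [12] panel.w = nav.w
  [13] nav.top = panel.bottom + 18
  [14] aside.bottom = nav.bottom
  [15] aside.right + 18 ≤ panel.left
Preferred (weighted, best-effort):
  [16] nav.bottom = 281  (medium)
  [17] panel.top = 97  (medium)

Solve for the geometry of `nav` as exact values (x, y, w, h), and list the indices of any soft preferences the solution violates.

nav = (x=112, y=223, w=247, h=36)
violated soft preferences: 16, 17

1. nav.x = 112  [panel.left = nav.left]
2. nav.w = 247  [panel.w = nav.w]
3. nav.y = 223  [nav.top = panel.bottom + 18]
4. nav.h = 36  [aside.bottom = nav.bottom]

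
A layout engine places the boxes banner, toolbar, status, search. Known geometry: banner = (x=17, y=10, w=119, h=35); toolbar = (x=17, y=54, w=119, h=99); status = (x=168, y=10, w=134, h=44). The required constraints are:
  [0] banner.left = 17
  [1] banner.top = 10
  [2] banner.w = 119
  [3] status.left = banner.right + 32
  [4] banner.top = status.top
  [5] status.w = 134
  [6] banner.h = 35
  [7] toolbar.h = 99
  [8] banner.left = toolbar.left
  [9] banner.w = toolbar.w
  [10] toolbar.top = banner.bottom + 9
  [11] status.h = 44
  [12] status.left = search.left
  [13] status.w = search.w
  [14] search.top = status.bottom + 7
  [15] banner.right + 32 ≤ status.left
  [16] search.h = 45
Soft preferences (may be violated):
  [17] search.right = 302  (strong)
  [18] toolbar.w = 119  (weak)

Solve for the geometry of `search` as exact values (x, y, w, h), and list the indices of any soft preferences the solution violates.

1. search.x = 168  [status.left = search.left]
2. search.w = 134  [status.w = search.w]
3. search.y = 61  [search.top = status.bottom + 7]
4. search.h = 45  [search.h = 45]

search = (x=168, y=61, w=134, h=45)
violated soft preferences: none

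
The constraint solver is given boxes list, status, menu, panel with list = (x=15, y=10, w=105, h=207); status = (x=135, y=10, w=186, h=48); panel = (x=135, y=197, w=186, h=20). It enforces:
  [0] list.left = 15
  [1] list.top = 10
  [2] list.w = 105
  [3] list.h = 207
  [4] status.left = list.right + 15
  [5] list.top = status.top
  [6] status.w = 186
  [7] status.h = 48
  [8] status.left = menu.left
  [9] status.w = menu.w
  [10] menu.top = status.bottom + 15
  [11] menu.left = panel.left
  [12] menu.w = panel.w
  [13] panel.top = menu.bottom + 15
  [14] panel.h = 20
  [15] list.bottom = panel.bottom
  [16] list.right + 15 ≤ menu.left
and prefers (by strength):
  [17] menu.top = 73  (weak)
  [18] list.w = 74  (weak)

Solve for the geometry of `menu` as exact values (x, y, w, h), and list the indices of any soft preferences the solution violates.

1. menu.x = 135  [status.left = menu.left]
2. menu.w = 186  [status.w = menu.w]
3. menu.y = 73  [menu.top = status.bottom + 15]
4. menu.h = 109  [panel.top = menu.bottom + 15]

menu = (x=135, y=73, w=186, h=109)
violated soft preferences: 18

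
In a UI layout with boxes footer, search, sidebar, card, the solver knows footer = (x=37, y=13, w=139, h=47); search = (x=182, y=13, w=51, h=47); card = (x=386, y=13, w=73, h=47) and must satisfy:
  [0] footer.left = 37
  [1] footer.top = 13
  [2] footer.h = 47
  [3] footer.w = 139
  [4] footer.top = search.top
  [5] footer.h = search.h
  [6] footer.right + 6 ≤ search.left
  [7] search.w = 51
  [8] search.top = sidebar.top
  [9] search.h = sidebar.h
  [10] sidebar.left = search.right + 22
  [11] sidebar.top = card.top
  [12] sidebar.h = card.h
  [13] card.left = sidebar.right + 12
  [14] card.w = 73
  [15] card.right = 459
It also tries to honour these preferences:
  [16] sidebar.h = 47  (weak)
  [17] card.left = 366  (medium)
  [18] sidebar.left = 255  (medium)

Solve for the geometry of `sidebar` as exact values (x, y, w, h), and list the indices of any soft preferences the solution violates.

sidebar = (x=255, y=13, w=119, h=47)
violated soft preferences: 17

1. sidebar.y = 13  [search.top = sidebar.top]
2. sidebar.h = 47  [search.h = sidebar.h]
3. sidebar.x = 255  [sidebar.left = search.right + 22]
4. sidebar.w = 119  [card.left = sidebar.right + 12]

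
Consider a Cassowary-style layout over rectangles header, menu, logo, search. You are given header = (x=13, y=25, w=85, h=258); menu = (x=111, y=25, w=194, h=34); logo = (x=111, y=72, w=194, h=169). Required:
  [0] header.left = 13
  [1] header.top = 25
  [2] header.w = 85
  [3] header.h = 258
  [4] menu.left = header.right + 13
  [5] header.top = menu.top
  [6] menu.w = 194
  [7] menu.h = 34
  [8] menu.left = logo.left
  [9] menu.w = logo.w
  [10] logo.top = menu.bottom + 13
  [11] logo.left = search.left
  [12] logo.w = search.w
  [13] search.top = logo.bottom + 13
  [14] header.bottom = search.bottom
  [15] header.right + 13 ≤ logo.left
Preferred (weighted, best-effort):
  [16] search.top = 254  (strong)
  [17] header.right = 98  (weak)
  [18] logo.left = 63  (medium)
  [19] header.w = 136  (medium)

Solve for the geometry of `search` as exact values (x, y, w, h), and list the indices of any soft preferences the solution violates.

1. search.x = 111  [logo.left = search.left]
2. search.w = 194  [logo.w = search.w]
3. search.y = 254  [search.top = logo.bottom + 13]
4. search.h = 29  [header.bottom = search.bottom]

search = (x=111, y=254, w=194, h=29)
violated soft preferences: 18, 19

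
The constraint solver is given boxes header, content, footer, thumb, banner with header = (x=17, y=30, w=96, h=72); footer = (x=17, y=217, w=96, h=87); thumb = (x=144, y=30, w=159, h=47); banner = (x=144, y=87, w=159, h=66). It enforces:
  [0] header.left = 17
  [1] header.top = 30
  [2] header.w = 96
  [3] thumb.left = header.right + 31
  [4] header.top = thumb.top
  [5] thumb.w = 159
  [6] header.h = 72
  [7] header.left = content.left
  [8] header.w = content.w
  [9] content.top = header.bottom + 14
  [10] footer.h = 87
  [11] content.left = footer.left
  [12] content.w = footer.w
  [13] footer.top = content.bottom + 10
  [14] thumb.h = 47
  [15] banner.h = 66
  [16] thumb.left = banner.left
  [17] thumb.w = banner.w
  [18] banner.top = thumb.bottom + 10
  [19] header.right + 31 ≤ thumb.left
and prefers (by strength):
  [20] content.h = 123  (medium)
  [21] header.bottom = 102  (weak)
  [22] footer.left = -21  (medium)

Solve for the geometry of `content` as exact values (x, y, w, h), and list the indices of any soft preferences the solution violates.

1. content.x = 17  [header.left = content.left]
2. content.w = 96  [header.w = content.w]
3. content.y = 116  [content.top = header.bottom + 14]
4. content.h = 91  [footer.top = content.bottom + 10]

content = (x=17, y=116, w=96, h=91)
violated soft preferences: 20, 22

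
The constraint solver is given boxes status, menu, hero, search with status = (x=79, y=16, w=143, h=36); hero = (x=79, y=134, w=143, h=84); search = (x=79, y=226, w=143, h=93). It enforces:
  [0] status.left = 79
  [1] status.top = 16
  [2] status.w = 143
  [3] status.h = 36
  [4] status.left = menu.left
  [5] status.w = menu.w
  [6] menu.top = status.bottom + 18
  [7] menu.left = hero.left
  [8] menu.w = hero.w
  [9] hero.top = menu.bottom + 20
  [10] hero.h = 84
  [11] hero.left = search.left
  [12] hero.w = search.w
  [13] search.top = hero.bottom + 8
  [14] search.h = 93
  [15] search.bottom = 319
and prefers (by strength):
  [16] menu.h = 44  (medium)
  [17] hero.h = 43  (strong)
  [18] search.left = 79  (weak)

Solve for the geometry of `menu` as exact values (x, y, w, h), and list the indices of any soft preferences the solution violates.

1. menu.x = 79  [status.left = menu.left]
2. menu.w = 143  [status.w = menu.w]
3. menu.y = 70  [menu.top = status.bottom + 18]
4. menu.h = 44  [hero.top = menu.bottom + 20]

menu = (x=79, y=70, w=143, h=44)
violated soft preferences: 17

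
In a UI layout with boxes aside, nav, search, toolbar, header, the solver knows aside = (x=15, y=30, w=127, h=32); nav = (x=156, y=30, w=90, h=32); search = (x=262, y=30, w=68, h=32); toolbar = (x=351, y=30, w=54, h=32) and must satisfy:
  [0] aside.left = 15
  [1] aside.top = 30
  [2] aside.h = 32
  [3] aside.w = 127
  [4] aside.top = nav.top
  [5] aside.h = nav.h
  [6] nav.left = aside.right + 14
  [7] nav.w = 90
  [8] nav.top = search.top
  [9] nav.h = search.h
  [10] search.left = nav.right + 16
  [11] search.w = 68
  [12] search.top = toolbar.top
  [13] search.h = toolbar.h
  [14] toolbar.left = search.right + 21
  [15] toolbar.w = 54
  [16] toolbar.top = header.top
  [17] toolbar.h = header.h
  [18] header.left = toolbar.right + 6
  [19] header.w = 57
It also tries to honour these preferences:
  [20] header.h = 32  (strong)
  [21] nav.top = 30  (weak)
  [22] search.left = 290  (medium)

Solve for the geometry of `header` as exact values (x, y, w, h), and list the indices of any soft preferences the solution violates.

1. header.y = 30  [toolbar.top = header.top]
2. header.h = 32  [toolbar.h = header.h]
3. header.x = 411  [header.left = toolbar.right + 6]
4. header.w = 57  [header.w = 57]

header = (x=411, y=30, w=57, h=32)
violated soft preferences: 22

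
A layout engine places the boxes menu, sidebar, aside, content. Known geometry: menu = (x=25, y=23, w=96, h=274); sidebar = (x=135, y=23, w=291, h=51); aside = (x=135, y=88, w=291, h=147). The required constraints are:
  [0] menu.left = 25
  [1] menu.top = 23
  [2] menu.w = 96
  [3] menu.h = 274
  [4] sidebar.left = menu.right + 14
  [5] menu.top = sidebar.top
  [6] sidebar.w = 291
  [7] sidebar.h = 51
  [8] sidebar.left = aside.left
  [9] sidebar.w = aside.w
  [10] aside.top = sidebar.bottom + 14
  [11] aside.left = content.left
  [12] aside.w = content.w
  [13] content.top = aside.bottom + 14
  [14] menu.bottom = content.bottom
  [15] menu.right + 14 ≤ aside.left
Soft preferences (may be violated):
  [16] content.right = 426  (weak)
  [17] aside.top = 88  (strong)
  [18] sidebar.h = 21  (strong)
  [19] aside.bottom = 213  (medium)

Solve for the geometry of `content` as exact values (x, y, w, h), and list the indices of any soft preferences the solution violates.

1. content.x = 135  [aside.left = content.left]
2. content.w = 291  [aside.w = content.w]
3. content.y = 249  [content.top = aside.bottom + 14]
4. content.h = 48  [menu.bottom = content.bottom]

content = (x=135, y=249, w=291, h=48)
violated soft preferences: 18, 19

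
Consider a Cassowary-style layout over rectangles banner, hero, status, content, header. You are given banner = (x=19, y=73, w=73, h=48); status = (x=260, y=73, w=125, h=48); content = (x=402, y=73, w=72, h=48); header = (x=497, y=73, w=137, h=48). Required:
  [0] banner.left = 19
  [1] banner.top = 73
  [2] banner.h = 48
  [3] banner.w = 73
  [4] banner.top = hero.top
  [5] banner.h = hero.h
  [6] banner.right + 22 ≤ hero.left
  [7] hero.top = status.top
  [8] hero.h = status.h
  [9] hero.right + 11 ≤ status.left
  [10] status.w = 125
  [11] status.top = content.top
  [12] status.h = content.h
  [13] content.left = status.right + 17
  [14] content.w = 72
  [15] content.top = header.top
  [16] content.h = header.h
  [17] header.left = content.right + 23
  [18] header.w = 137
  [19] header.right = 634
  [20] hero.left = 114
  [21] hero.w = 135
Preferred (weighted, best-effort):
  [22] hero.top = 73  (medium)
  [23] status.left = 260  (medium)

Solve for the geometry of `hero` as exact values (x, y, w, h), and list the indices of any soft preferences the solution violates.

1. hero.y = 73  [banner.top = hero.top]
2. hero.h = 48  [banner.h = hero.h]
3. hero.x = 114  [hero.left = 114]
4. hero.w = 135  [hero.w = 135]

hero = (x=114, y=73, w=135, h=48)
violated soft preferences: none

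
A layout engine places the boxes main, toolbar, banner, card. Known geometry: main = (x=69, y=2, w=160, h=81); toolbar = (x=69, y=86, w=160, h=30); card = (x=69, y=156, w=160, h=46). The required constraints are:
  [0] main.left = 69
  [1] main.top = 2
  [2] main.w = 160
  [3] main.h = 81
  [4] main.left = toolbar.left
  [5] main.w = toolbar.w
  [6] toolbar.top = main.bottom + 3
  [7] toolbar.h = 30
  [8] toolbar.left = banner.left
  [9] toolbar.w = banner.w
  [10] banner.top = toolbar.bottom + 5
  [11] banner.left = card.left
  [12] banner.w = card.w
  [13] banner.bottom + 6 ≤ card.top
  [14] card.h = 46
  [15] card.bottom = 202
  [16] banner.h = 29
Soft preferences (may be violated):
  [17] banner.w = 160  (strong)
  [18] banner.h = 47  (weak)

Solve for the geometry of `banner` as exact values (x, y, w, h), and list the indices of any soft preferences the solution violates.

1. banner.x = 69  [toolbar.left = banner.left]
2. banner.w = 160  [toolbar.w = banner.w]
3. banner.y = 121  [banner.top = toolbar.bottom + 5]
4. banner.h = 29  [banner.h = 29]

banner = (x=69, y=121, w=160, h=29)
violated soft preferences: 18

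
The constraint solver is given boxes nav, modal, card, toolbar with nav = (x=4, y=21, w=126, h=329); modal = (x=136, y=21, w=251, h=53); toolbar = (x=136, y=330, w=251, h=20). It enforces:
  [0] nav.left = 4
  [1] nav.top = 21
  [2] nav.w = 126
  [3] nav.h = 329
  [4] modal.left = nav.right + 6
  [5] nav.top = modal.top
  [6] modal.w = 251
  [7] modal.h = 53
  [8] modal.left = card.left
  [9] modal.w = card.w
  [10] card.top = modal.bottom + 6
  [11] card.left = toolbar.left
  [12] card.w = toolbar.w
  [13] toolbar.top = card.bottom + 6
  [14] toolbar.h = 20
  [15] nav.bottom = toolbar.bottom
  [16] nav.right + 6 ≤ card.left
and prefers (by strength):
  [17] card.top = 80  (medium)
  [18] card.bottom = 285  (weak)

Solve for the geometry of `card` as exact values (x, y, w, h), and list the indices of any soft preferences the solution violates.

card = (x=136, y=80, w=251, h=244)
violated soft preferences: 18

1. card.x = 136  [modal.left = card.left]
2. card.w = 251  [modal.w = card.w]
3. card.y = 80  [card.top = modal.bottom + 6]
4. card.h = 244  [toolbar.top = card.bottom + 6]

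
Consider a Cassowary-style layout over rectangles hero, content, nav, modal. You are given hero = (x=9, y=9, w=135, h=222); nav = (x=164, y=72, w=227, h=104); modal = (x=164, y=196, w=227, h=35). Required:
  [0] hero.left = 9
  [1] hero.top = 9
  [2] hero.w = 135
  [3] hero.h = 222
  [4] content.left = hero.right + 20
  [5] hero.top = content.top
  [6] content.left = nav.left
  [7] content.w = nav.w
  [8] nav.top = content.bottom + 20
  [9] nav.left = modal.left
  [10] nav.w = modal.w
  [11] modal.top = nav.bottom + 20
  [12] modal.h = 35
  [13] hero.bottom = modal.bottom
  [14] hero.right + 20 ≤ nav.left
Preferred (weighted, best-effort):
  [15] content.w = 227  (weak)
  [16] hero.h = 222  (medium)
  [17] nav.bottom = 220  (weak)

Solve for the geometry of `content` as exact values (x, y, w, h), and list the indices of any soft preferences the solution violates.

1. content.x = 164  [content.left = hero.right + 20]
2. content.y = 9  [hero.top = content.top]
3. content.w = 227  [content.w = nav.w]
4. content.h = 43  [nav.top = content.bottom + 20]

content = (x=164, y=9, w=227, h=43)
violated soft preferences: 17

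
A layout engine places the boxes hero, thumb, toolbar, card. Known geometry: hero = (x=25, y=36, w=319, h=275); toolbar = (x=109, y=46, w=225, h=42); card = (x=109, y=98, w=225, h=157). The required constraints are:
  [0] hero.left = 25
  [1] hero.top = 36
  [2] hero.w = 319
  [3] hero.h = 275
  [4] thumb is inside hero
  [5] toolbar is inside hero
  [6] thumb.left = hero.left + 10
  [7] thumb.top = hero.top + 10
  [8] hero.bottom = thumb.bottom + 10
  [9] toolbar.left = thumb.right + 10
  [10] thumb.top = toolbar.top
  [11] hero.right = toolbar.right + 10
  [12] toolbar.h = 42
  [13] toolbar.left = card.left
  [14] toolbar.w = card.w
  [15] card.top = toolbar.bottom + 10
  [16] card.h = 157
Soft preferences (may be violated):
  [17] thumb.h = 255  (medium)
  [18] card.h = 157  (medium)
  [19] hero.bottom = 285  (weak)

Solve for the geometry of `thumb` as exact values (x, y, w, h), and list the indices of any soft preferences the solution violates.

1. thumb.x = 35  [thumb.left = hero.left + 10]
2. thumb.y = 46  [thumb.top = hero.top + 10]
3. thumb.h = 255  [hero.bottom = thumb.bottom + 10]
4. thumb.w = 64  [toolbar.left = thumb.right + 10]

thumb = (x=35, y=46, w=64, h=255)
violated soft preferences: 19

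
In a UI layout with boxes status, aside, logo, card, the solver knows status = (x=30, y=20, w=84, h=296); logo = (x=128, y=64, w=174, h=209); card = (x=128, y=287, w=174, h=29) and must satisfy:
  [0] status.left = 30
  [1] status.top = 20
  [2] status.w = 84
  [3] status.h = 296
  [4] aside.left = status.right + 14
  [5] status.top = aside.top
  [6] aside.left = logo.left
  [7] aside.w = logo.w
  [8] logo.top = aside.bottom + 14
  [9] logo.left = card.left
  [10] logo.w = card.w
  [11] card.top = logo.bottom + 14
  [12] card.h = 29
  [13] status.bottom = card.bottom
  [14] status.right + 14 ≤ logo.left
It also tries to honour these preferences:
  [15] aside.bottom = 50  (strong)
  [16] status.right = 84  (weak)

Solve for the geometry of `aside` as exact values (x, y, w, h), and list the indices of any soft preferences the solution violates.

1. aside.x = 128  [aside.left = status.right + 14]
2. aside.y = 20  [status.top = aside.top]
3. aside.w = 174  [aside.w = logo.w]
4. aside.h = 30  [logo.top = aside.bottom + 14]

aside = (x=128, y=20, w=174, h=30)
violated soft preferences: 16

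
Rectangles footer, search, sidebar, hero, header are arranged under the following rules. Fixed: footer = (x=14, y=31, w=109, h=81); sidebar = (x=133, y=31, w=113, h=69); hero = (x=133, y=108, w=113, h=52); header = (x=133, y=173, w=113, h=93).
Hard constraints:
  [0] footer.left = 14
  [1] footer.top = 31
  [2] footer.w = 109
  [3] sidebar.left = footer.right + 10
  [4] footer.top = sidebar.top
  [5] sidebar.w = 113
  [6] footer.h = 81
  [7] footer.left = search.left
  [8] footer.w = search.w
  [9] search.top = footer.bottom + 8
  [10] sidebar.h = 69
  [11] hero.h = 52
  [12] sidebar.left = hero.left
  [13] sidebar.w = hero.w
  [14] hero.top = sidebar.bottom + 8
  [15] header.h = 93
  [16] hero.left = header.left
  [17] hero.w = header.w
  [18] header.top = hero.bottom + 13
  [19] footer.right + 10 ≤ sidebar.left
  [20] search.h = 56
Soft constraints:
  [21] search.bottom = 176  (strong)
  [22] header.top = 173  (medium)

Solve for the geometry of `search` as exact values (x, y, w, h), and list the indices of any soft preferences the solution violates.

1. search.x = 14  [footer.left = search.left]
2. search.w = 109  [footer.w = search.w]
3. search.y = 120  [search.top = footer.bottom + 8]
4. search.h = 56  [search.h = 56]

search = (x=14, y=120, w=109, h=56)
violated soft preferences: none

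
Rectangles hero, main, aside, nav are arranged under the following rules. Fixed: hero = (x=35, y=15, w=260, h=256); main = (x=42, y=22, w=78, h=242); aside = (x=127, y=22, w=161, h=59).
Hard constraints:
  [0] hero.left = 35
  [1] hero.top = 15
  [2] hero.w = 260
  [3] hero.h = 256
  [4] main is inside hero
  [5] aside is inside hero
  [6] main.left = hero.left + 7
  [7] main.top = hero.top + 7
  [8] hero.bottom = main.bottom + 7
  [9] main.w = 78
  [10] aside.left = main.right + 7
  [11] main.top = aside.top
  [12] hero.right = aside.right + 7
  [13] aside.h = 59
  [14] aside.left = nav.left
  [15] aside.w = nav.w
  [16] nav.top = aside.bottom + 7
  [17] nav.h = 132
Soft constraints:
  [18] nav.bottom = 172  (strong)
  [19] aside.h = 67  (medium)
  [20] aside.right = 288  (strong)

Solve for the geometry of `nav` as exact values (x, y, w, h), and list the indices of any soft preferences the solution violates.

nav = (x=127, y=88, w=161, h=132)
violated soft preferences: 18, 19

1. nav.x = 127  [aside.left = nav.left]
2. nav.w = 161  [aside.w = nav.w]
3. nav.y = 88  [nav.top = aside.bottom + 7]
4. nav.h = 132  [nav.h = 132]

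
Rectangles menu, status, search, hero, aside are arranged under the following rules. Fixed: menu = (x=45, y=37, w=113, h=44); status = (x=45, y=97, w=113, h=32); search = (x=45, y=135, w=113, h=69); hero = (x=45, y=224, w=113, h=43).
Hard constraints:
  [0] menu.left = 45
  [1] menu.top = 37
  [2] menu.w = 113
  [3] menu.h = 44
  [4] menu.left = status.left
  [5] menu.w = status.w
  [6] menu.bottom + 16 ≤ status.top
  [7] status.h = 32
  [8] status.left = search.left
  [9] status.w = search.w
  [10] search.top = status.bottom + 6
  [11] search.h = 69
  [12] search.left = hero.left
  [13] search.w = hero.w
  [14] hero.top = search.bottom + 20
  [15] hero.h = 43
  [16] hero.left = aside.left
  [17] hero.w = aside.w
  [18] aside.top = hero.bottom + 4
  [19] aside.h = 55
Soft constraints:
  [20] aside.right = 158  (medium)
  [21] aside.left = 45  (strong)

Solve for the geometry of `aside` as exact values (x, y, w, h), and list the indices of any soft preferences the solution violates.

1. aside.x = 45  [hero.left = aside.left]
2. aside.w = 113  [hero.w = aside.w]
3. aside.y = 271  [aside.top = hero.bottom + 4]
4. aside.h = 55  [aside.h = 55]

aside = (x=45, y=271, w=113, h=55)
violated soft preferences: none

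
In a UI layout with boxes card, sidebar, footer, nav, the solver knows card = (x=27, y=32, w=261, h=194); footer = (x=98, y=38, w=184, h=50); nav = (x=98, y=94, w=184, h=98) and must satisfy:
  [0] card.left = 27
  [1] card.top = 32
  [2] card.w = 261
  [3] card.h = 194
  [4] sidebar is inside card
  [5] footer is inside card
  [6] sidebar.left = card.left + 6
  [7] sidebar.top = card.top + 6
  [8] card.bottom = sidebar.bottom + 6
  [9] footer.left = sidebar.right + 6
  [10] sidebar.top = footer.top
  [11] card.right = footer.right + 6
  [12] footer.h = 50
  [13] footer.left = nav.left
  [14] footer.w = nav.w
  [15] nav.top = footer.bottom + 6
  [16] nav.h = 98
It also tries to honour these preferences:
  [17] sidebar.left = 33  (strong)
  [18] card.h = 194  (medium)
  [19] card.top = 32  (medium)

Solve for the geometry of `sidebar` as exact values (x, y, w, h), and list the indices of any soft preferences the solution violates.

1. sidebar.x = 33  [sidebar.left = card.left + 6]
2. sidebar.y = 38  [sidebar.top = card.top + 6]
3. sidebar.h = 182  [card.bottom = sidebar.bottom + 6]
4. sidebar.w = 59  [footer.left = sidebar.right + 6]

sidebar = (x=33, y=38, w=59, h=182)
violated soft preferences: none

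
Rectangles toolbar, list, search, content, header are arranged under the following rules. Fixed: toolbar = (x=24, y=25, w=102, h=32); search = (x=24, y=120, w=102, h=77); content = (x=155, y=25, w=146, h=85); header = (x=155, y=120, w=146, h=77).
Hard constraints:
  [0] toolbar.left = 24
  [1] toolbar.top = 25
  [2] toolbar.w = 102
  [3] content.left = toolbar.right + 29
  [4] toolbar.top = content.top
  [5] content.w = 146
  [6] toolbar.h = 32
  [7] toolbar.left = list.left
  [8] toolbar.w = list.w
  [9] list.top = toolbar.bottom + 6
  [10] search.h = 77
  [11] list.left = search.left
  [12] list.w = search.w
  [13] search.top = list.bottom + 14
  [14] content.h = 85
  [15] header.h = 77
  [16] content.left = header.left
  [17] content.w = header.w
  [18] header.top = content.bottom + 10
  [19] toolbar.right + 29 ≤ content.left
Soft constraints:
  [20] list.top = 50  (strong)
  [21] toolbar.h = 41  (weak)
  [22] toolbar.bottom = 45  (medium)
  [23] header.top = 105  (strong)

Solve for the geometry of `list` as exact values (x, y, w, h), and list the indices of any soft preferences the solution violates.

1. list.x = 24  [toolbar.left = list.left]
2. list.w = 102  [toolbar.w = list.w]
3. list.y = 63  [list.top = toolbar.bottom + 6]
4. list.h = 43  [search.top = list.bottom + 14]

list = (x=24, y=63, w=102, h=43)
violated soft preferences: 20, 21, 22, 23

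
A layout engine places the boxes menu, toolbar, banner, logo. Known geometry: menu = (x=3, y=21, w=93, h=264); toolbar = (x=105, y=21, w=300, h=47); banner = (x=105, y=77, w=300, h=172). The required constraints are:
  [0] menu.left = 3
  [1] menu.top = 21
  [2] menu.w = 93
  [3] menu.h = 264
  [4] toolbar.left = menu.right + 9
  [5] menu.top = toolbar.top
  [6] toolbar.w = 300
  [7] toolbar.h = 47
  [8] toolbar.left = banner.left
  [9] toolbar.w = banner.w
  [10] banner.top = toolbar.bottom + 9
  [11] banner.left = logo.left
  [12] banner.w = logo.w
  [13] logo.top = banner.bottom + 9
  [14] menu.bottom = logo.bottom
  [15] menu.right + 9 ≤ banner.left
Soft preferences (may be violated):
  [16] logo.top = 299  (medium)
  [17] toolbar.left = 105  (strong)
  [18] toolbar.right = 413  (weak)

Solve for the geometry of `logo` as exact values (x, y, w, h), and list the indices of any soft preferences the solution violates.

1. logo.x = 105  [banner.left = logo.left]
2. logo.w = 300  [banner.w = logo.w]
3. logo.y = 258  [logo.top = banner.bottom + 9]
4. logo.h = 27  [menu.bottom = logo.bottom]

logo = (x=105, y=258, w=300, h=27)
violated soft preferences: 16, 18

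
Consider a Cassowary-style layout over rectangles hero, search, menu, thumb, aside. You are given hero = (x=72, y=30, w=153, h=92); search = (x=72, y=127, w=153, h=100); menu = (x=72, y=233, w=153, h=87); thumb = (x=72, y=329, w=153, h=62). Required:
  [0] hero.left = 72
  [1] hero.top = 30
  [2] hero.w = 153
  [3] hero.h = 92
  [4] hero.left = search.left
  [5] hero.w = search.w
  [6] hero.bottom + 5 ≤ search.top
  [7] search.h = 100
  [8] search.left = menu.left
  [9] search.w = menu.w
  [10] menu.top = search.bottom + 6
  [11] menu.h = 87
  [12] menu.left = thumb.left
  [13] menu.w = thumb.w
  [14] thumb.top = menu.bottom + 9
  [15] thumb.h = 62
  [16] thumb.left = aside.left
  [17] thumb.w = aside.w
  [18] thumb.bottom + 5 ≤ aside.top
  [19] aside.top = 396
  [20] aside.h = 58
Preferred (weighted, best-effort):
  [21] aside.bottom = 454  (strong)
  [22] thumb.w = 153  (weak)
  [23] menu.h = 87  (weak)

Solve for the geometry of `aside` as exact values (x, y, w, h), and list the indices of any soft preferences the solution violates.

1. aside.x = 72  [thumb.left = aside.left]
2. aside.w = 153  [thumb.w = aside.w]
3. aside.y = 396  [aside.top = 396]
4. aside.h = 58  [aside.h = 58]

aside = (x=72, y=396, w=153, h=58)
violated soft preferences: none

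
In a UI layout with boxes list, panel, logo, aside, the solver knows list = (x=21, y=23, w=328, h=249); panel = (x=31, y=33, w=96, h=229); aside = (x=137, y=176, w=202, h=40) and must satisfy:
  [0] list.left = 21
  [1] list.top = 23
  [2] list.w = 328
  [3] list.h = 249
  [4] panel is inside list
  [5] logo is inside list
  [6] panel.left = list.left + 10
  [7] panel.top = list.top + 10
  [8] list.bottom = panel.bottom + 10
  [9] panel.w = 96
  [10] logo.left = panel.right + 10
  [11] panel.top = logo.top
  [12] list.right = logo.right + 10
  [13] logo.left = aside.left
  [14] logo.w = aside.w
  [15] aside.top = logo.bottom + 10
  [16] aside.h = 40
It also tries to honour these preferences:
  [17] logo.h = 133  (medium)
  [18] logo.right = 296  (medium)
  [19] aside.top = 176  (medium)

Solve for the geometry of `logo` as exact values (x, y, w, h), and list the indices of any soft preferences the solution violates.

1. logo.x = 137  [logo.left = panel.right + 10]
2. logo.y = 33  [panel.top = logo.top]
3. logo.w = 202  [list.right = logo.right + 10]
4. logo.h = 133  [aside.top = logo.bottom + 10]

logo = (x=137, y=33, w=202, h=133)
violated soft preferences: 18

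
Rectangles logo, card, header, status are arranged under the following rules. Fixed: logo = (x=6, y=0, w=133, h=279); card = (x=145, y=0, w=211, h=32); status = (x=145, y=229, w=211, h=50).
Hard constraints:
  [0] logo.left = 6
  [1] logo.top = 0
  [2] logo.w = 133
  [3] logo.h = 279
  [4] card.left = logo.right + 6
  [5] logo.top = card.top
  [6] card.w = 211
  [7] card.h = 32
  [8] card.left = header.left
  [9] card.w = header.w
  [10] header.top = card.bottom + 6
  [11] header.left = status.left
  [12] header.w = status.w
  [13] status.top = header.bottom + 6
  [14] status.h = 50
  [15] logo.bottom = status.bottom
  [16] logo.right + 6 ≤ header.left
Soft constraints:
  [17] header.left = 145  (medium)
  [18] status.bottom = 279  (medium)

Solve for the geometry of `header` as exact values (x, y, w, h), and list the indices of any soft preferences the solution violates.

header = (x=145, y=38, w=211, h=185)
violated soft preferences: none

1. header.x = 145  [card.left = header.left]
2. header.w = 211  [card.w = header.w]
3. header.y = 38  [header.top = card.bottom + 6]
4. header.h = 185  [status.top = header.bottom + 6]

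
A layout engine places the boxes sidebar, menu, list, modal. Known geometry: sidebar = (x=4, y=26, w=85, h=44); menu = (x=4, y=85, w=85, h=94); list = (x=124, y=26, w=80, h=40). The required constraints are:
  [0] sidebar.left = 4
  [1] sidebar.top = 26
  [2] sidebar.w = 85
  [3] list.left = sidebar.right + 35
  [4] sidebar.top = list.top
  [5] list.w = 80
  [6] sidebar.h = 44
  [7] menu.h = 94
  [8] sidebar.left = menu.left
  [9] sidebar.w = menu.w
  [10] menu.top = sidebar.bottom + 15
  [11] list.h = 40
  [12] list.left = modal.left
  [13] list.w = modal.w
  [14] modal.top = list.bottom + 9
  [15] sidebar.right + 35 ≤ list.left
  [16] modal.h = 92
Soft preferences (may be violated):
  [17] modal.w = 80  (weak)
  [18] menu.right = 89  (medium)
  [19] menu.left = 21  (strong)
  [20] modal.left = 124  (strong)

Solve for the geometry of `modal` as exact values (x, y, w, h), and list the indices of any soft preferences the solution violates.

modal = (x=124, y=75, w=80, h=92)
violated soft preferences: 19

1. modal.x = 124  [list.left = modal.left]
2. modal.w = 80  [list.w = modal.w]
3. modal.y = 75  [modal.top = list.bottom + 9]
4. modal.h = 92  [modal.h = 92]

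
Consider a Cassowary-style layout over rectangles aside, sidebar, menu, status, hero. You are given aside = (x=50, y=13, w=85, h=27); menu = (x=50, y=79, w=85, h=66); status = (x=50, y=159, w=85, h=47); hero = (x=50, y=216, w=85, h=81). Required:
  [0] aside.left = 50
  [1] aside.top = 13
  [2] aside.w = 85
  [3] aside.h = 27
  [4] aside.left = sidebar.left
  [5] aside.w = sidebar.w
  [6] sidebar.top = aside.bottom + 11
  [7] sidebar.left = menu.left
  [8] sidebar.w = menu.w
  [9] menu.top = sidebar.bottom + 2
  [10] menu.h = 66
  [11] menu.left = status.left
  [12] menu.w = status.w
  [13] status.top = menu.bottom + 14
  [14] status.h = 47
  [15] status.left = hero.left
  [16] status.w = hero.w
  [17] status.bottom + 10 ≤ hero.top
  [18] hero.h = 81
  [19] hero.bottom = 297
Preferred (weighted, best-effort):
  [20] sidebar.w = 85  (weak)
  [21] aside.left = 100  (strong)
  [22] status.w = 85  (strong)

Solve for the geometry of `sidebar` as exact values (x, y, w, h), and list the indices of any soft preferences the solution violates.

1. sidebar.x = 50  [aside.left = sidebar.left]
2. sidebar.w = 85  [aside.w = sidebar.w]
3. sidebar.y = 51  [sidebar.top = aside.bottom + 11]
4. sidebar.h = 26  [menu.top = sidebar.bottom + 2]

sidebar = (x=50, y=51, w=85, h=26)
violated soft preferences: 21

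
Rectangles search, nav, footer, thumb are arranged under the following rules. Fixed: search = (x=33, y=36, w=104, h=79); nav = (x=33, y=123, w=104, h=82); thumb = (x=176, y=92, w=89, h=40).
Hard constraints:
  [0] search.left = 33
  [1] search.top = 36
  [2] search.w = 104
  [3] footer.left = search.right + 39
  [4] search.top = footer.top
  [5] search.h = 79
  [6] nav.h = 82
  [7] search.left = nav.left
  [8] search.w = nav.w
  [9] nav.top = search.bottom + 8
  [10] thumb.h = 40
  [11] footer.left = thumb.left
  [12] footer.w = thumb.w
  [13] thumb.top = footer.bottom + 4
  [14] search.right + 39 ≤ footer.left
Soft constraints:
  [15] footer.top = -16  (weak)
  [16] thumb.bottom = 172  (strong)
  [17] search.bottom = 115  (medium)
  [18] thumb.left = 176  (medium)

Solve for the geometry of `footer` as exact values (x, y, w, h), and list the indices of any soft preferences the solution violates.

1. footer.x = 176  [footer.left = search.right + 39]
2. footer.y = 36  [search.top = footer.top]
3. footer.w = 89  [footer.w = thumb.w]
4. footer.h = 52  [thumb.top = footer.bottom + 4]

footer = (x=176, y=36, w=89, h=52)
violated soft preferences: 15, 16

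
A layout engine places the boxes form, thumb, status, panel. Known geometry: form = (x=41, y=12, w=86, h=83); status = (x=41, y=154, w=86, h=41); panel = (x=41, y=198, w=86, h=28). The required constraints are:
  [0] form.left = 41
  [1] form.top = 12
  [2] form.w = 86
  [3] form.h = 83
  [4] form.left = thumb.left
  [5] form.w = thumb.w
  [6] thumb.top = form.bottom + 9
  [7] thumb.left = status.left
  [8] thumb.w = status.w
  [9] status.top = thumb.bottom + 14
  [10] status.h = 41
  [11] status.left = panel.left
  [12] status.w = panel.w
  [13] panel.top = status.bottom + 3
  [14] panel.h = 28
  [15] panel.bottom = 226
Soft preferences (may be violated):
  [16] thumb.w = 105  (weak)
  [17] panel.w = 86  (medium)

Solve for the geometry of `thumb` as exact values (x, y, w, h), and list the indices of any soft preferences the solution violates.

thumb = (x=41, y=104, w=86, h=36)
violated soft preferences: 16

1. thumb.x = 41  [form.left = thumb.left]
2. thumb.w = 86  [form.w = thumb.w]
3. thumb.y = 104  [thumb.top = form.bottom + 9]
4. thumb.h = 36  [status.top = thumb.bottom + 14]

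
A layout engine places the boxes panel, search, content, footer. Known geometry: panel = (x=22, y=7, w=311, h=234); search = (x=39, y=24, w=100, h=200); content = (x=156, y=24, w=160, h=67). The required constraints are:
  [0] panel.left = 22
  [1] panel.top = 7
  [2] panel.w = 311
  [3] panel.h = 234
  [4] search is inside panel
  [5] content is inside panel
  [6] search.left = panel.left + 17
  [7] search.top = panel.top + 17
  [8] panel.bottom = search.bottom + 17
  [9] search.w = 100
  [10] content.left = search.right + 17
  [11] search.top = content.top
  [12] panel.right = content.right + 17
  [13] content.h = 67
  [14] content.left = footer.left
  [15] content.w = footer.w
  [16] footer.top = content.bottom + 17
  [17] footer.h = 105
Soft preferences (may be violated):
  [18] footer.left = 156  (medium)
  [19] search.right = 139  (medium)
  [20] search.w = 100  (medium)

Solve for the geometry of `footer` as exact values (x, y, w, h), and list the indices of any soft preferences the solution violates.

footer = (x=156, y=108, w=160, h=105)
violated soft preferences: none

1. footer.x = 156  [content.left = footer.left]
2. footer.w = 160  [content.w = footer.w]
3. footer.y = 108  [footer.top = content.bottom + 17]
4. footer.h = 105  [footer.h = 105]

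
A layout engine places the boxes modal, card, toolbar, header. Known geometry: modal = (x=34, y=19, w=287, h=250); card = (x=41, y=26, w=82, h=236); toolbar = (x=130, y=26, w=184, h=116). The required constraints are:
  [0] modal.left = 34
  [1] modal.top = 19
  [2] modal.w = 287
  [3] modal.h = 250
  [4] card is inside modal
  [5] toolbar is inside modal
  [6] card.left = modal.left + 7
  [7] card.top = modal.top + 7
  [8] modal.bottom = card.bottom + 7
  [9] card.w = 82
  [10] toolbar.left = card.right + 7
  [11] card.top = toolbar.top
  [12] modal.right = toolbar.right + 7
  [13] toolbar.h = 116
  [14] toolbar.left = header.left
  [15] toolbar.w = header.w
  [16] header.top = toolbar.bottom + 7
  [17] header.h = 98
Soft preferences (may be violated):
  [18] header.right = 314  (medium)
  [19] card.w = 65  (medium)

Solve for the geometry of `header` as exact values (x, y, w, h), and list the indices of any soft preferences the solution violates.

header = (x=130, y=149, w=184, h=98)
violated soft preferences: 19

1. header.x = 130  [toolbar.left = header.left]
2. header.w = 184  [toolbar.w = header.w]
3. header.y = 149  [header.top = toolbar.bottom + 7]
4. header.h = 98  [header.h = 98]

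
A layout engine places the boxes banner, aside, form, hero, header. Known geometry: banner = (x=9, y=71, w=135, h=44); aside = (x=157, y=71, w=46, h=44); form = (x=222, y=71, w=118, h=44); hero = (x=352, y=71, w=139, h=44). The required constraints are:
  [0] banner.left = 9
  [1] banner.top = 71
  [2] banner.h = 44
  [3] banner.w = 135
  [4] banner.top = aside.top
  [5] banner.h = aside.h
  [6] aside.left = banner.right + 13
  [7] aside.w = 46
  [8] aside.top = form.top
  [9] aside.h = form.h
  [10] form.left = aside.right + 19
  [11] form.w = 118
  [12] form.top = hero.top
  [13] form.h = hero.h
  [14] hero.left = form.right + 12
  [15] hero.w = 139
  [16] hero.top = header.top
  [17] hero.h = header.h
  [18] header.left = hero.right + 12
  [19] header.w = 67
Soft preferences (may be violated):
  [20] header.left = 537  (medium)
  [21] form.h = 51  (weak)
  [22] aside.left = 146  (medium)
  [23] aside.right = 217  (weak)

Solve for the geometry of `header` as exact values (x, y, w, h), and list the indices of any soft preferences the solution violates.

1. header.y = 71  [hero.top = header.top]
2. header.h = 44  [hero.h = header.h]
3. header.x = 503  [header.left = hero.right + 12]
4. header.w = 67  [header.w = 67]

header = (x=503, y=71, w=67, h=44)
violated soft preferences: 20, 21, 22, 23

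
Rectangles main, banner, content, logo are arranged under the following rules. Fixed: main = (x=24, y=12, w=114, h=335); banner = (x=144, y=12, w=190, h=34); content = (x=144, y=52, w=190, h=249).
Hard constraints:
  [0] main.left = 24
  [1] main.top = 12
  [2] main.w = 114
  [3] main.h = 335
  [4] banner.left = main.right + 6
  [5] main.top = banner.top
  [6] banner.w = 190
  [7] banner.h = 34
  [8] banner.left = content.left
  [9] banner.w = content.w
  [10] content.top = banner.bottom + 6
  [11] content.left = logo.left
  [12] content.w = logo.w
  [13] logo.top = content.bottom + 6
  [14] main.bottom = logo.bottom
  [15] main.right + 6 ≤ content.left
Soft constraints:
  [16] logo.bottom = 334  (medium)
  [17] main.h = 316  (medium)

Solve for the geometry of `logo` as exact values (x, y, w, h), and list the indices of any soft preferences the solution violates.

logo = (x=144, y=307, w=190, h=40)
violated soft preferences: 16, 17

1. logo.x = 144  [content.left = logo.left]
2. logo.w = 190  [content.w = logo.w]
3. logo.y = 307  [logo.top = content.bottom + 6]
4. logo.h = 40  [main.bottom = logo.bottom]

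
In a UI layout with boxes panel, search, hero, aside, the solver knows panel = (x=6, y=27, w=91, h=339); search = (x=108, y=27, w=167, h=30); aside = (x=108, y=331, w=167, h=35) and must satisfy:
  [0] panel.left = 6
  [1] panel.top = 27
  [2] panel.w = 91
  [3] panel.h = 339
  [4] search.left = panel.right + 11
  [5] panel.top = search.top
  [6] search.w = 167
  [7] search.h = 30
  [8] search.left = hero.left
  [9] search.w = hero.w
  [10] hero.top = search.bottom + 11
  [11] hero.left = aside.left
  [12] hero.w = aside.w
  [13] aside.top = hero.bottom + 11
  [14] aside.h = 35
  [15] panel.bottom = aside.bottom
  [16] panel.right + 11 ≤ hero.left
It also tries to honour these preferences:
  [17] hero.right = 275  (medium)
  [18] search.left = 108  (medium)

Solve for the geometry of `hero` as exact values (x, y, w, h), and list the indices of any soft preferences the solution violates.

1. hero.x = 108  [search.left = hero.left]
2. hero.w = 167  [search.w = hero.w]
3. hero.y = 68  [hero.top = search.bottom + 11]
4. hero.h = 252  [aside.top = hero.bottom + 11]

hero = (x=108, y=68, w=167, h=252)
violated soft preferences: none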